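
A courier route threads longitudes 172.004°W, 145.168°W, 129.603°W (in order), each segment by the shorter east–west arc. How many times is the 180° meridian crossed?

Leg 1: -172.004° → -145.168°, shortest Δλ = 26.836° (east) — does not cross 180°.
Leg 2: -145.168° → -129.603°, shortest Δλ = 15.565° (east) — does not cross 180°.
Total crossings: 0.

0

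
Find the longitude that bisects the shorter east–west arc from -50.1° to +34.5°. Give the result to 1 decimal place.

Signed shortest Δλ from -50.1° to +34.5° is +84.6°.
Midpoint longitude = -50.1° + (+84.6°)/2 = -50.1° + 42.3° = -7.8°.

-7.8°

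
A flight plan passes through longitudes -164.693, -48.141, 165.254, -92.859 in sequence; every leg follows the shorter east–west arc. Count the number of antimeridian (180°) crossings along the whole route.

Leg 1: -164.693° → -48.141°, shortest Δλ = 116.552° (east) — does not cross 180°.
Leg 2: -48.141° → +165.254°, shortest Δλ = -146.605° (west) — crosses 180°.
Leg 3: +165.254° → -92.859°, shortest Δλ = 101.887° (east) — crosses 180°.
Total crossings: 2.

2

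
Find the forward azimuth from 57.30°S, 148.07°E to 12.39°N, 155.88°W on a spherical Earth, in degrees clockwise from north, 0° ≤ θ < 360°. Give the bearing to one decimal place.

Δλ = -155.88 − 148.07 = -303.95°; wrapped into (−180°, 180°]: 56.05°.
θ = atan2( sin Δλ · cos φ₂ , cos φ₁ · sin φ₂ − sin φ₁ · cos φ₂ · cos Δλ )
  = atan2(0.81021, 0.57493) = 54.640° → normalised to [0°, 360°): 54.640°.

54.6°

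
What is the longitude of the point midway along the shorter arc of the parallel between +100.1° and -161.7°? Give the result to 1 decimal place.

+149.2°

Signed shortest Δλ from +100.1° to -161.7° is +98.2°.
Midpoint longitude = +100.1° + (+98.2°)/2 = +100.1° + 49.1° = +149.2°.
(The naïve average (+100.1 + -161.7)/2 = -30.8° is on the wrong side of the globe.)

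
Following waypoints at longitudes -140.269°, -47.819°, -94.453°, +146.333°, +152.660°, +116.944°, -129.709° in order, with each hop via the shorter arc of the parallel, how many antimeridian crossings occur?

Leg 1: -140.269° → -47.819°, shortest Δλ = 92.45° (east) — does not cross 180°.
Leg 2: -47.819° → -94.453°, shortest Δλ = -46.634° (west) — does not cross 180°.
Leg 3: -94.453° → +146.333°, shortest Δλ = -119.214° (west) — crosses 180°.
Leg 4: +146.333° → +152.660°, shortest Δλ = 6.327° (east) — does not cross 180°.
Leg 5: +152.660° → +116.944°, shortest Δλ = -35.716° (west) — does not cross 180°.
Leg 6: +116.944° → -129.709°, shortest Δλ = 113.347° (east) — crosses 180°.
Total crossings: 2.

2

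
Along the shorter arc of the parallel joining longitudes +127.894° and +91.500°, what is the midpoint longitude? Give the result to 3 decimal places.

Signed shortest Δλ from +127.894° to +91.500° is -36.394°.
Midpoint longitude = +127.894° + (-36.394°)/2 = +127.894° − 18.197° = +109.697°.

+109.697°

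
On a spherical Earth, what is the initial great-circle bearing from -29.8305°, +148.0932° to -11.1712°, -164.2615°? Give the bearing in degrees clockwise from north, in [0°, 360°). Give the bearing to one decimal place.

77.5°

Δλ = -164.2615 − 148.0932 = -312.3547°; wrapped into (−180°, 180°]: 47.6453°.
θ = atan2( sin Δλ · cos φ₂ , cos φ₁ · sin φ₂ − sin φ₁ · cos φ₂ · cos Δλ )
  = atan2(0.72499, 0.16071) = 77.501° → normalised to [0°, 360°): 77.501°.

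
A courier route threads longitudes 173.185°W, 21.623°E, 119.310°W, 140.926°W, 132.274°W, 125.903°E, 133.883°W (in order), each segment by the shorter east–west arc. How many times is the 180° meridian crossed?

3

Leg 1: -173.185° → +21.623°, shortest Δλ = -165.192° (west) — crosses 180°.
Leg 2: +21.623° → -119.310°, shortest Δλ = -140.933° (west) — does not cross 180°.
Leg 3: -119.310° → -140.926°, shortest Δλ = -21.616° (west) — does not cross 180°.
Leg 4: -140.926° → -132.274°, shortest Δλ = 8.652° (east) — does not cross 180°.
Leg 5: -132.274° → +125.903°, shortest Δλ = -101.823° (west) — crosses 180°.
Leg 6: +125.903° → -133.883°, shortest Δλ = 100.214° (east) — crosses 180°.
Total crossings: 3.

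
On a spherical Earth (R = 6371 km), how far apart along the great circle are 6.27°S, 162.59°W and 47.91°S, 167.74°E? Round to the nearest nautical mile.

2924 nmi

Δλ = 167.74 − -162.59 = 330.33°; wrapped into (−180°, 180°]: -29.67°.
Δφ = -47.91 − -6.27 = -41.64°.
a = sin²(Δφ/2) + cos φ₁ · cos φ₂ · sin²(Δλ/2) = 0.170011.
c = 2·atan2(√a, √(1−a)) = 0.85001 rad → d = 6371·c ≈ 5415.39 km ≈ 2924.08 nmi.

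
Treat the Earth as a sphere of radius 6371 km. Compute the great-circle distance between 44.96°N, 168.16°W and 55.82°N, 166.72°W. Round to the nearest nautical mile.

654 nmi

Δλ = -166.72 − -168.16 = 1.44°.
Δφ = 55.82 − 44.96 = 10.86°.
a = sin²(Δφ/2) + cos φ₁ · cos φ₂ · sin²(Δλ/2) = 0.009018.
c = 2·atan2(√a, √(1−a)) = 0.19021 rad → d = 6371·c ≈ 1211.81 km ≈ 654.33 nmi.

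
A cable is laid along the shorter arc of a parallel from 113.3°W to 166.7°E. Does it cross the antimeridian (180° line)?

Naïve |166.7 − -113.3| = 280.0° > 180°, so the shorter arc goes the other way round — across 180°.
Signed shortest Δλ = ((166.7 − -113.3 + 180) mod 360) − 180 = -80.0°.
Going west by 80.0° from -113.3° passes through 180° before reaching +166.7°.

Yes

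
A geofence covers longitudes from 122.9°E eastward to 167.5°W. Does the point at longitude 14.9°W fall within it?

Band width going east from +122.9° to -167.5°: ((-167.5 − 122.9) mod 360) = 69.6°.
Offset of -14.9° east of the west edge: ((-14.9 − 122.9) mod 360) = 222.2°.
222.2° > 69.6° ⇒ outside.

No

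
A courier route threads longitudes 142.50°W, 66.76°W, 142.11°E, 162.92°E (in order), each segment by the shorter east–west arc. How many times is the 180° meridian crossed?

Leg 1: -142.50° → -66.76°, shortest Δλ = 75.74° (east) — does not cross 180°.
Leg 2: -66.76° → +142.11°, shortest Δλ = -151.13° (west) — crosses 180°.
Leg 3: +142.11° → +162.92°, shortest Δλ = 20.81° (east) — does not cross 180°.
Total crossings: 1.

1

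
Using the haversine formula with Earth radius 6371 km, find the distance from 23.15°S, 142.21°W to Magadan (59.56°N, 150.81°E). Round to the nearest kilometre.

11011 km

Δλ = 150.81 − -142.21 = 293.02°; wrapped into (−180°, 180°]: -66.98°.
Δφ = 59.56 − -23.15 = 82.71°.
a = sin²(Δφ/2) + cos φ₁ · cos φ₂ · sin²(Δλ/2) = 0.578391.
c = 2·atan2(√a, √(1−a)) = 1.72823 rad → d = 6371·c ≈ 11010.53 km.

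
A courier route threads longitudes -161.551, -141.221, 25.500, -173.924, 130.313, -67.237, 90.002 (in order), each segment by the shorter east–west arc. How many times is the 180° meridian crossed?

Leg 1: -161.551° → -141.221°, shortest Δλ = 20.33° (east) — does not cross 180°.
Leg 2: -141.221° → +25.500°, shortest Δλ = 166.721° (east) — does not cross 180°.
Leg 3: +25.500° → -173.924°, shortest Δλ = 160.576° (east) — crosses 180°.
Leg 4: -173.924° → +130.313°, shortest Δλ = -55.763° (west) — crosses 180°.
Leg 5: +130.313° → -67.237°, shortest Δλ = 162.45° (east) — crosses 180°.
Leg 6: -67.237° → +90.002°, shortest Δλ = 157.239° (east) — does not cross 180°.
Total crossings: 3.

3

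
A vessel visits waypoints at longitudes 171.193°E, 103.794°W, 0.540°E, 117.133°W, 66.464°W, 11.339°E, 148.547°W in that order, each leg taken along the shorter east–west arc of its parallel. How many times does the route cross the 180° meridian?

Leg 1: +171.193° → -103.794°, shortest Δλ = 85.013° (east) — crosses 180°.
Leg 2: -103.794° → +0.540°, shortest Δλ = 104.334° (east) — does not cross 180°.
Leg 3: +0.540° → -117.133°, shortest Δλ = -117.673° (west) — does not cross 180°.
Leg 4: -117.133° → -66.464°, shortest Δλ = 50.669° (east) — does not cross 180°.
Leg 5: -66.464° → +11.339°, shortest Δλ = 77.803° (east) — does not cross 180°.
Leg 6: +11.339° → -148.547°, shortest Δλ = -159.886° (west) — does not cross 180°.
Total crossings: 1.

1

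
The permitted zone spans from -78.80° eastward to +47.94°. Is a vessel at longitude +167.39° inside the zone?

Band width going east from -78.80° to +47.94°: ((47.94 − -78.80) mod 360) = 126.74°.
Offset of +167.39° east of the west edge: ((167.39 − -78.80) mod 360) = 246.19°.
246.19° > 126.74° ⇒ outside.

No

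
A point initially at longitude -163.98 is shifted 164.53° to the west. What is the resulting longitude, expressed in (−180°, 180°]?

Start at -163.98°; shift −164.53° → -328.51°.
-328.51° lies outside (−180°, 180°]; add 360° → +31.49°.

+31.49°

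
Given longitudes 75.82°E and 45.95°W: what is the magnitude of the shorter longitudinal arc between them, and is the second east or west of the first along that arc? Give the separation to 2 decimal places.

121.77° west

Raw difference: -45.95 − 75.82 = -121.77°.
Normalise into (−180°, 180°]: -121.77° stays -121.77°.
Negative ⇒ the second point lies to the west; separation 121.77°.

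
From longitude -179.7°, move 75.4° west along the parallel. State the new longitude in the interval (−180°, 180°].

Start at -179.7°; shift −75.4° → -255.1°.
-255.1° lies outside (−180°, 180°]; add 360° → +104.9°.

+104.9°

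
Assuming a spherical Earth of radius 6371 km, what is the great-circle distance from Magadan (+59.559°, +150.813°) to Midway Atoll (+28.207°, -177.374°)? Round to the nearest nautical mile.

2288 nmi

Δλ = -177.374 − 150.813 = -328.187°; wrapped into (−180°, 180°]: 31.813°.
Δφ = 28.207 − 59.559 = -31.352°.
a = sin²(Δφ/2) + cos φ₁ · cos φ₂ · sin²(Δλ/2) = 0.106543.
c = 2·atan2(√a, √(1−a)) = 0.66501 rad → d = 6371·c ≈ 4236.75 km ≈ 2287.66 nmi.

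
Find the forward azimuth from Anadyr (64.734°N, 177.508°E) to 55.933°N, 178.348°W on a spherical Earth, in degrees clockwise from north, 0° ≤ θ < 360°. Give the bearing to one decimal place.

165.1°

Δλ = -178.348 − 177.508 = -355.856°; wrapped into (−180°, 180°]: 4.144°.
θ = atan2( sin Δλ · cos φ₂ , cos φ₁ · sin φ₂ − sin φ₁ · cos φ₂ · cos Δλ )
  = atan2(0.04048, -0.15168) = 165.057° → normalised to [0°, 360°): 165.057°.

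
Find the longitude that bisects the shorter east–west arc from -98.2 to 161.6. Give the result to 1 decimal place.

Signed shortest Δλ from -98.2° to +161.6° is -100.2°.
Midpoint longitude = -98.2° + (-100.2°)/2 = -98.2° − 50.1° = -148.3°.
(The naïve average (-98.2 + +161.6)/2 = 31.7° is on the wrong side of the globe.)

-148.3°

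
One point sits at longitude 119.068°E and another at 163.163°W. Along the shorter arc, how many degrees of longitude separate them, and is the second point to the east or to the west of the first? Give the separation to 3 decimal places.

77.769° east

Raw difference: -163.163 − 119.068 = -282.231°.
Normalise into (−180°, 180°]: -282.231° + 360° = 77.769°.
Positive ⇒ the second point lies to the east; separation 77.769°.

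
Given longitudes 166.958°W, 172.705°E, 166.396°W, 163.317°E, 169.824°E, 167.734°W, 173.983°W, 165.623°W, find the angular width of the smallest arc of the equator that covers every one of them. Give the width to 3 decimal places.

Sort the longitudes: -173.983°, -167.734°, -166.958°, -166.396°, -165.623°, +163.317°, +169.824°, +172.705°.
Eastward gaps between consecutive values (wrapping around): 6.249°, 0.776°, 0.562°, 0.773°, 328.940°, 6.507°, 2.881°, 13.312°.
Largest gap = 328.940° ⇒ minimal covering band is its complement: 360° − 328.940° = 31.060°.
Band runs from +163.317° eastward to -165.623°, crossing the antimeridian.

31.060°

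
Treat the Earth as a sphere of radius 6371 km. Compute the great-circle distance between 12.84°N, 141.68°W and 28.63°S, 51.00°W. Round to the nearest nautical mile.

5806 nmi

Δλ = -51.00 − -141.68 = 90.68°.
Δφ = -28.63 − 12.84 = -41.47°.
a = sin²(Δφ/2) + cos φ₁ · cos φ₂ · sin²(Δλ/2) = 0.558319.
c = 2·atan2(√a, √(1−a)) = 1.68770 rad → d = 6371·c ≈ 10752.34 km ≈ 5805.80 nmi.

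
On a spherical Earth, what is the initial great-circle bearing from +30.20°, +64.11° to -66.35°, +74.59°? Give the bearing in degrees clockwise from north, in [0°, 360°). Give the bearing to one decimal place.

175.8°

Δλ = 74.59 − 64.11 = 10.48°.
θ = atan2( sin Δλ · cos φ₂ , cos φ₁ · sin φ₂ − sin φ₁ · cos φ₂ · cos Δλ )
  = atan2(0.07297, -0.99011) = 175.785° → normalised to [0°, 360°): 175.785°.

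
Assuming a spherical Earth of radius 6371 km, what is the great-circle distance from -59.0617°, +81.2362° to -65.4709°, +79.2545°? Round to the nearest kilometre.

720 km

Δλ = 79.2545 − 81.2362 = -1.9817°.
Δφ = -65.4709 − -59.0617 = -6.4092°.
a = sin²(Δφ/2) + cos φ₁ · cos φ₂ · sin²(Δλ/2) = 0.003189.
c = 2·atan2(√a, √(1−a)) = 0.11300 rad → d = 6371·c ≈ 719.92 km.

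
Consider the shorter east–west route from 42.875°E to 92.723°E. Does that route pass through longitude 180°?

Signed shortest Δλ = ((92.723 − 42.875 + 180) mod 360) − 180 = 49.848°.
Going east by 49.848° from +42.875° reaches +92.723° without touching 180°.

No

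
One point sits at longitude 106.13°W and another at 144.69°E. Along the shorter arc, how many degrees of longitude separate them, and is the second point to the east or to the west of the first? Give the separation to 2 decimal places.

109.18° west

Raw difference: 144.69 − -106.13 = 250.82°.
Normalise into (−180°, 180°]: 250.82° − 360° = -109.18°.
Negative ⇒ the second point lies to the west; separation 109.18°.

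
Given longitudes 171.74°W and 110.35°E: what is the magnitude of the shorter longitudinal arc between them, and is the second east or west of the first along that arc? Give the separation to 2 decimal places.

77.91° west

Raw difference: 110.35 − -171.74 = 282.09°.
Normalise into (−180°, 180°]: 282.09° − 360° = -77.91°.
Negative ⇒ the second point lies to the west; separation 77.91°.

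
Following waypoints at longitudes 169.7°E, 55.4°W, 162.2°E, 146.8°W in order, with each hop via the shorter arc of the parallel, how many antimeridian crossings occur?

Leg 1: +169.7° → -55.4°, shortest Δλ = 134.9° (east) — crosses 180°.
Leg 2: -55.4° → +162.2°, shortest Δλ = -142.4° (west) — crosses 180°.
Leg 3: +162.2° → -146.8°, shortest Δλ = 51.0° (east) — crosses 180°.
Total crossings: 3.

3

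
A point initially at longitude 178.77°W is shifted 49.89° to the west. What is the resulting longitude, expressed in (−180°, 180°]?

Start at -178.77°; shift −49.89° → -228.66°.
-228.66° lies outside (−180°, 180°]; add 360° → +131.34°.

131.34°E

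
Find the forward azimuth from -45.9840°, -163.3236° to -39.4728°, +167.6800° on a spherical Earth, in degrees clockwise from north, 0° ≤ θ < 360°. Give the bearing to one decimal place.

276.7°

Δλ = 167.6800 − -163.3236 = 331.0036°; wrapped into (−180°, 180°]: -28.9964°.
θ = atan2( sin Δλ · cos φ₂ , cos φ₁ · sin φ₂ − sin φ₁ · cos φ₂ · cos Δλ )
  = atan2(-0.37419, 0.04381) = -83.322° → normalised to [0°, 360°): 276.678°.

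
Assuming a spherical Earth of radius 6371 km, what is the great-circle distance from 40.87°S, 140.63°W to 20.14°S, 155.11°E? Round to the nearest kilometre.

6421 km

Δλ = 155.11 − -140.63 = 295.74°; wrapped into (−180°, 180°]: -64.26°.
Δφ = -20.14 − -40.87 = 20.73°.
a = sin²(Δφ/2) + cos φ₁ · cos φ₂ · sin²(Δλ/2) = 0.233186.
c = 2·atan2(√a, √(1−a)) = 1.00791 rad → d = 6371·c ≈ 6421.41 km.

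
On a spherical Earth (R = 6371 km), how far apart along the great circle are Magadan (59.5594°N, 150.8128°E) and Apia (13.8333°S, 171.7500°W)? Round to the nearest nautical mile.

Δλ = -171.7500 − 150.8128 = -322.5628°; wrapped into (−180°, 180°]: 37.4372°.
Δφ = -13.8333 − 59.5594 = -73.3927°.
a = sin²(Δφ/2) + cos φ₁ · cos φ₂ · sin²(Δλ/2) = 0.407761.
c = 2·atan2(√a, √(1−a)) = 1.38525 rad → d = 6371·c ≈ 8825.46 km ≈ 4765.37 nmi.

4765 nmi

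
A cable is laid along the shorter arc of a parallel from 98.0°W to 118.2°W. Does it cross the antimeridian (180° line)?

Signed shortest Δλ = ((-118.2 − -98.0 + 180) mod 360) − 180 = -20.2°.
Going west by 20.2° from -98.0° reaches -118.2° without touching 180°.

No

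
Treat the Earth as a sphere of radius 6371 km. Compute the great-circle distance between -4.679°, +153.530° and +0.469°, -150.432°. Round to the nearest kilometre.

6251 km

Δλ = -150.432 − 153.530 = -303.962°; wrapped into (−180°, 180°]: 56.038°.
Δφ = 0.469 − -4.679 = 5.148°.
a = sin²(Δφ/2) + cos φ₁ · cos φ₂ · sin²(Δλ/2) = 0.221953.
c = 2·atan2(√a, √(1−a)) = 0.98112 rad → d = 6371·c ≈ 6250.69 km.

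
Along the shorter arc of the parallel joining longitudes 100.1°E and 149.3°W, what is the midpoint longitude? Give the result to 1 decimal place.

Signed shortest Δλ from +100.1° to -149.3° is +110.6°.
Midpoint longitude = +100.1° + (+110.6°)/2 = +100.1° + 55.3° = +155.4°.
(The naïve average (+100.1 + -149.3)/2 = -24.6° is on the wrong side of the globe.)

155.4°E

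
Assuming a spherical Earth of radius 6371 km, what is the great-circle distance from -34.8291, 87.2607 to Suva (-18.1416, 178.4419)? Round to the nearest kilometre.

Δλ = 178.4419 − 87.2607 = 91.1812°.
Δφ = -18.1416 − -34.8291 = 16.6875°.
a = sin²(Δφ/2) + cos φ₁ · cos φ₂ · sin²(Δλ/2) = 0.419125.
c = 2·atan2(√a, √(1−a)) = 1.40833 rad → d = 6371·c ≈ 8972.48 km.

8972 km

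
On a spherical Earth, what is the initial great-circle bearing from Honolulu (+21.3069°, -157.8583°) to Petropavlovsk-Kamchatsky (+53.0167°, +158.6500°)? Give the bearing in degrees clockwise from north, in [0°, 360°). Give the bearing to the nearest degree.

Δλ = 158.6500 − -157.8583 = 316.5083°; wrapped into (−180°, 180°]: -43.4917°.
θ = atan2( sin Δλ · cos φ₂ , cos φ₁ · sin φ₂ − sin φ₁ · cos φ₂ · cos Δλ )
  = atan2(-0.41404, 0.58563) = -35.260° → normalised to [0°, 360°): 324.740°.

325°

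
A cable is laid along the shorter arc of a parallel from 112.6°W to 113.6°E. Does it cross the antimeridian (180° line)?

Naïve |113.6 − -112.6| = 226.2° > 180°, so the shorter arc goes the other way round — across 180°.
Signed shortest Δλ = ((113.6 − -112.6 + 180) mod 360) − 180 = -133.8°.
Going west by 133.8° from -112.6° passes through 180° before reaching +113.6°.

Yes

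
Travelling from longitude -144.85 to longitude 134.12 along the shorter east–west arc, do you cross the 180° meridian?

Naïve |134.12 − -144.85| = 278.97° > 180°, so the shorter arc goes the other way round — across 180°.
Signed shortest Δλ = ((134.12 − -144.85 + 180) mod 360) − 180 = -81.03°.
Going west by 81.03° from -144.85° passes through 180° before reaching +134.12°.

Yes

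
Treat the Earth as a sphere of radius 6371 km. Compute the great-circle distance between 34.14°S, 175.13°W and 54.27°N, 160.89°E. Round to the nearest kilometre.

Δλ = 160.89 − -175.13 = 336.02°; wrapped into (−180°, 180°]: -23.98°.
Δφ = 54.27 − -34.14 = 88.41°.
a = sin²(Δφ/2) + cos φ₁ · cos φ₂ · sin²(Δλ/2) = 0.506985.
c = 2·atan2(√a, √(1−a)) = 1.58477 rad → d = 6371·c ≈ 10096.55 km.

10097 km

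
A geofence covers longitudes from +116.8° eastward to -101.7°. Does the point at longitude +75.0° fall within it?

No

Band width going east from +116.8° to -101.7°: ((-101.7 − 116.8) mod 360) = 141.5°.
Offset of +75.0° east of the west edge: ((75.0 − 116.8) mod 360) = 318.2°.
318.2° > 141.5° ⇒ outside.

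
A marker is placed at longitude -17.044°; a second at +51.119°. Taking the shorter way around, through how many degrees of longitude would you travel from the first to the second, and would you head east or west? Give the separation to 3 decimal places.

68.163° east

Raw difference: 51.119 − -17.044 = 68.163°.
Normalise into (−180°, 180°]: 68.163° stays 68.163°.
Positive ⇒ the second point lies to the east; separation 68.163°.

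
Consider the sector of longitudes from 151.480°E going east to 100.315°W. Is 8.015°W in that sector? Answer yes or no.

No

Band width going east from +151.480° to -100.315°: ((-100.315 − 151.480) mod 360) = 108.205°.
Offset of -8.015° east of the west edge: ((-8.015 − 151.480) mod 360) = 200.505°.
200.505° > 108.205° ⇒ outside.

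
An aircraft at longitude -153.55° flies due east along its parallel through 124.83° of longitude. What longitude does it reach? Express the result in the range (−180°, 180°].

-28.72°

Start at -153.55°; shift +124.83° → -28.72°.
-28.72° already lies in (−180°, 180°].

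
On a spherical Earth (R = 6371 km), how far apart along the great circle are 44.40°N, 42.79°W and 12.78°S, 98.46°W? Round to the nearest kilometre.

Δλ = -98.46 − -42.79 = -55.67°.
Δφ = -12.78 − 44.40 = -57.18°.
a = sin²(Δφ/2) + cos φ₁ · cos φ₂ · sin²(Δλ/2) = 0.380910.
c = 2·atan2(√a, √(1−a)) = 1.33031 rad → d = 6371·c ≈ 8475.37 km.

8475 km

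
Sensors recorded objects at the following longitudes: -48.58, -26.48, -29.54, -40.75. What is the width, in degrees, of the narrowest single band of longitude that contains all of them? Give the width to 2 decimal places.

22.10°

Sort the longitudes: -48.58°, -40.75°, -29.54°, -26.48°.
Eastward gaps between consecutive values (wrapping around): 7.83°, 11.21°, 3.06°, 337.90°.
Largest gap = 337.90° ⇒ minimal covering band is its complement: 360° − 337.90° = 22.10°.
Band runs from -48.58° eastward to -26.48°.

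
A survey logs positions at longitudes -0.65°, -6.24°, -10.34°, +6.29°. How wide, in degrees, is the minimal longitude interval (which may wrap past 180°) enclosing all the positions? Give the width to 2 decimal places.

16.63°

Sort the longitudes: -10.34°, -6.24°, -0.65°, +6.29°.
Eastward gaps between consecutive values (wrapping around): 4.10°, 5.59°, 6.94°, 343.37°.
Largest gap = 343.37° ⇒ minimal covering band is its complement: 360° − 343.37° = 16.63°.
Band runs from -10.34° eastward to +6.29°.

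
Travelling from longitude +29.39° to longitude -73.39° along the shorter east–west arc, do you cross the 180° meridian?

No

Signed shortest Δλ = ((-73.39 − 29.39 + 180) mod 360) − 180 = -102.78°.
Going west by 102.78° from +29.39° reaches -73.39° without touching 180°.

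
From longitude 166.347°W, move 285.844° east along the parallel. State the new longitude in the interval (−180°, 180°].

119.497°E

Start at -166.347°; shift +285.844° → +119.497°.
+119.497° already lies in (−180°, 180°].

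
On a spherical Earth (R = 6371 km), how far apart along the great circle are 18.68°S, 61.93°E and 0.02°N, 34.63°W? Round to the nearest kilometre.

10699 km

Δλ = -34.63 − 61.93 = -96.56°.
Δφ = 0.02 − -18.68 = 18.70°.
a = sin²(Δφ/2) + cos φ₁ · cos φ₂ · sin²(Δλ/2) = 0.554169.
c = 2·atan2(√a, √(1−a)) = 1.67935 rad → d = 6371·c ≈ 10699.12 km.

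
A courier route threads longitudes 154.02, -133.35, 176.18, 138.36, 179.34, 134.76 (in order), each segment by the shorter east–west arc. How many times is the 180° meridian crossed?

Leg 1: +154.02° → -133.35°, shortest Δλ = 72.63° (east) — crosses 180°.
Leg 2: -133.35° → +176.18°, shortest Δλ = -50.47° (west) — crosses 180°.
Leg 3: +176.18° → +138.36°, shortest Δλ = -37.82° (west) — does not cross 180°.
Leg 4: +138.36° → +179.34°, shortest Δλ = 40.98° (east) — does not cross 180°.
Leg 5: +179.34° → +134.76°, shortest Δλ = -44.58° (west) — does not cross 180°.
Total crossings: 2.

2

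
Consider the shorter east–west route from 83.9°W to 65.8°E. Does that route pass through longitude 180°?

Signed shortest Δλ = ((65.8 − -83.9 + 180) mod 360) − 180 = 149.7°.
Going east by 149.7° from -83.9° reaches +65.8° without touching 180°.

No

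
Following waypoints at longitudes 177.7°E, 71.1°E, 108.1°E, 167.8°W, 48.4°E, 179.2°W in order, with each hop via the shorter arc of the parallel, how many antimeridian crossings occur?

Leg 1: +177.7° → +71.1°, shortest Δλ = -106.6° (west) — does not cross 180°.
Leg 2: +71.1° → +108.1°, shortest Δλ = 37.0° (east) — does not cross 180°.
Leg 3: +108.1° → -167.8°, shortest Δλ = 84.1° (east) — crosses 180°.
Leg 4: -167.8° → +48.4°, shortest Δλ = -143.8° (west) — crosses 180°.
Leg 5: +48.4° → -179.2°, shortest Δλ = 132.4° (east) — crosses 180°.
Total crossings: 3.

3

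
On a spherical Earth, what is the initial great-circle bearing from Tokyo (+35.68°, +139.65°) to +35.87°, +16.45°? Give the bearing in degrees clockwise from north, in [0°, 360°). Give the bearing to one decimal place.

Δλ = 16.45 − 139.65 = -123.20°.
θ = atan2( sin Δλ · cos φ₂ , cos φ₁ · sin φ₂ − sin φ₁ · cos φ₂ · cos Δλ )
  = atan2(-0.67807, 0.73476) = -42.702° → normalised to [0°, 360°): 317.298°.

317.3°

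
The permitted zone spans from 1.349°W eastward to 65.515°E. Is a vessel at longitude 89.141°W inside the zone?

Band width going east from -1.349° to +65.515°: ((65.515 − -1.349) mod 360) = 66.864°.
Offset of -89.141° east of the west edge: ((-89.141 − -1.349) mod 360) = 272.208°.
272.208° > 66.864° ⇒ outside.

No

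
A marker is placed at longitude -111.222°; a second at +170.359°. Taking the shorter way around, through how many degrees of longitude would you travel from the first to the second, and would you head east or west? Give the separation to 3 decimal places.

Raw difference: 170.359 − -111.222 = 281.581°.
Normalise into (−180°, 180°]: 281.581° − 360° = -78.419°.
Negative ⇒ the second point lies to the west; separation 78.419°.

78.419° west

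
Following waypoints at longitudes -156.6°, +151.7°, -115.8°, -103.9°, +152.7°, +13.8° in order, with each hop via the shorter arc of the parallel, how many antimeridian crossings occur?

Leg 1: -156.6° → +151.7°, shortest Δλ = -51.7° (west) — crosses 180°.
Leg 2: +151.7° → -115.8°, shortest Δλ = 92.5° (east) — crosses 180°.
Leg 3: -115.8° → -103.9°, shortest Δλ = 11.9° (east) — does not cross 180°.
Leg 4: -103.9° → +152.7°, shortest Δλ = -103.4° (west) — crosses 180°.
Leg 5: +152.7° → +13.8°, shortest Δλ = -138.9° (west) — does not cross 180°.
Total crossings: 3.

3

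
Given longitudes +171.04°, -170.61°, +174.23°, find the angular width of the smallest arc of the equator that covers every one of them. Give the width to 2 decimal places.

Sort the longitudes: -170.61°, +171.04°, +174.23°.
Eastward gaps between consecutive values (wrapping around): 341.65°, 3.19°, 15.16°.
Largest gap = 341.65° ⇒ minimal covering band is its complement: 360° − 341.65° = 18.35°.
Band runs from +171.04° eastward to -170.61°, crossing the antimeridian.

18.35°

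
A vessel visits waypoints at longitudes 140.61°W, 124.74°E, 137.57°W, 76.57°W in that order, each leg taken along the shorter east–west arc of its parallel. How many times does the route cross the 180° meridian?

Leg 1: -140.61° → +124.74°, shortest Δλ = -94.65° (west) — crosses 180°.
Leg 2: +124.74° → -137.57°, shortest Δλ = 97.69° (east) — crosses 180°.
Leg 3: -137.57° → -76.57°, shortest Δλ = 61.0° (east) — does not cross 180°.
Total crossings: 2.

2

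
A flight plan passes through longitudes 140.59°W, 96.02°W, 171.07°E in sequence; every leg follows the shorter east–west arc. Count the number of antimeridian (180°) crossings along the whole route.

Leg 1: -140.59° → -96.02°, shortest Δλ = 44.57° (east) — does not cross 180°.
Leg 2: -96.02° → +171.07°, shortest Δλ = -92.91° (west) — crosses 180°.
Total crossings: 1.

1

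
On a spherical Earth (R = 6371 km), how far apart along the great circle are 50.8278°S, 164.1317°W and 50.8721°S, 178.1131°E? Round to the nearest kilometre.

1243 km

Δλ = 178.1131 − -164.1317 = 342.2448°; wrapped into (−180°, 180°]: -17.7552°.
Δφ = -50.8721 − -50.8278 = -0.0443°.
a = sin²(Δφ/2) + cos φ₁ · cos φ₂ · sin²(Δλ/2) = 0.009493.
c = 2·atan2(√a, √(1−a)) = 0.19518 rad → d = 6371·c ≈ 1243.47 km.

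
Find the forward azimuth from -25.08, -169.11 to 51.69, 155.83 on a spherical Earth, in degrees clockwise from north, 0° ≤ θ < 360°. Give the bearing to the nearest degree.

Δλ = 155.83 − -169.11 = 324.94°; wrapped into (−180°, 180°]: -35.06°.
θ = atan2( sin Δλ · cos φ₂ , cos φ₁ · sin φ₂ − sin φ₁ · cos φ₂ · cos Δλ )
  = atan2(-0.35610, 0.92578) = -21.039° → normalised to [0°, 360°): 338.961°.

339°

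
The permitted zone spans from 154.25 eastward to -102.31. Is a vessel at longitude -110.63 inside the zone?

Band width going east from +154.25° to -102.31°: ((-102.31 − 154.25) mod 360) = 103.44°.
Offset of -110.63° east of the west edge: ((-110.63 − 154.25) mod 360) = 95.12°.
95.12° ≤ 103.44° ⇒ inside.

Yes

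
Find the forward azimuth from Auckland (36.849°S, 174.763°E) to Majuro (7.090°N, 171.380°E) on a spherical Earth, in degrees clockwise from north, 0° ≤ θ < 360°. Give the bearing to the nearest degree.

355°

Δλ = 171.380 − 174.763 = -3.383°.
θ = atan2( sin Δλ · cos φ₂ , cos φ₁ · sin φ₂ − sin φ₁ · cos φ₂ · cos Δλ )
  = atan2(-0.05856, 0.69286) = -4.831° → normalised to [0°, 360°): 355.169°.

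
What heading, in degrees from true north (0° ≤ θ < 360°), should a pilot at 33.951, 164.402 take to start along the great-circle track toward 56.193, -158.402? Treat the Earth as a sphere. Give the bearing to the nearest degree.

Δλ = -158.402 − 164.402 = -322.804°; wrapped into (−180°, 180°]: 37.196°.
θ = atan2( sin Δλ · cos φ₂ , cos φ₁ · sin φ₂ − sin φ₁ · cos φ₂ · cos Δλ )
  = atan2(0.33637, 0.44173) = 37.288° → normalised to [0°, 360°): 37.288°.

37°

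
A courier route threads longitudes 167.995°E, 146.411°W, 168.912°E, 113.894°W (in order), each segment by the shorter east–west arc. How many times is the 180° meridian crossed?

3

Leg 1: +167.995° → -146.411°, shortest Δλ = 45.594° (east) — crosses 180°.
Leg 2: -146.411° → +168.912°, shortest Δλ = -44.677° (west) — crosses 180°.
Leg 3: +168.912° → -113.894°, shortest Δλ = 77.194° (east) — crosses 180°.
Total crossings: 3.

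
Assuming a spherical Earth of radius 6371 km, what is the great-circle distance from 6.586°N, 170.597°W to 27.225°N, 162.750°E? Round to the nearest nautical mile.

Δλ = 162.750 − -170.597 = 333.347°; wrapped into (−180°, 180°]: -26.653°.
Δφ = 27.225 − 6.586 = 20.639°.
a = sin²(Δφ/2) + cos φ₁ · cos φ₂ · sin²(Δλ/2) = 0.079023.
c = 2·atan2(√a, √(1−a)) = 0.56990 rad → d = 6371·c ≈ 3630.83 km ≈ 1960.49 nmi.

1960 nmi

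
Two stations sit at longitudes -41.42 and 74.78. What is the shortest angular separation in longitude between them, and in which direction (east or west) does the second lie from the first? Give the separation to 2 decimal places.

Raw difference: 74.78 − -41.42 = 116.2°.
Normalise into (−180°, 180°]: 116.2° stays 116.2°.
Positive ⇒ the second point lies to the east; separation 116.20°.

116.20° east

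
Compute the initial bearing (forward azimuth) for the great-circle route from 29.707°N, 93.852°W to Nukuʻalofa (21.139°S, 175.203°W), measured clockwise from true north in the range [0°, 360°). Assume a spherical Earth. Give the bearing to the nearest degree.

Δλ = -175.203 − -93.852 = -81.351°.
θ = atan2( sin Δλ · cos φ₂ , cos φ₁ · sin φ₂ − sin φ₁ · cos φ₂ · cos Δλ )
  = atan2(-0.92210, -0.38274) = -112.542° → normalised to [0°, 360°): 247.458°.

247°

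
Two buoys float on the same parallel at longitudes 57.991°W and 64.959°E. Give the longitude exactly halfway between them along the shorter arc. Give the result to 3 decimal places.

3.484°E

Signed shortest Δλ from -57.991° to +64.959° is +122.950°.
Midpoint longitude = -57.991° + (+122.950°)/2 = -57.991° + 61.475° = +3.484°.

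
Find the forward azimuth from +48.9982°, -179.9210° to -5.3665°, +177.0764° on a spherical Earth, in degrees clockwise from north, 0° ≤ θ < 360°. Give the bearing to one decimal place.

Δλ = 177.0764 − -179.9210 = 356.9974°; wrapped into (−180°, 180°]: -3.0026°.
θ = atan2( sin Δλ · cos φ₂ , cos φ₁ · sin φ₂ − sin φ₁ · cos φ₂ · cos Δλ )
  = atan2(-0.05215, -0.81171) = -176.324° → normalised to [0°, 360°): 183.676°.

183.7°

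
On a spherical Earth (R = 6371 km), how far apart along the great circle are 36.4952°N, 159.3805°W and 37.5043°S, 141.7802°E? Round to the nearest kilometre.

10212 km

Δλ = 141.7802 − -159.3805 = 301.1607°; wrapped into (−180°, 180°]: -58.8393°.
Δφ = -37.5043 − 36.4952 = -73.9995°.
a = sin²(Δφ/2) + cos φ₁ · cos φ₂ · sin²(Δλ/2) = 0.516052.
c = 2·atan2(√a, √(1−a)) = 1.60291 rad → d = 6371·c ≈ 10212.12 km.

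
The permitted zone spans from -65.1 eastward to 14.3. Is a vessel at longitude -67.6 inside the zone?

No

Band width going east from -65.1° to +14.3°: ((14.3 − -65.1) mod 360) = 79.4°.
Offset of -67.6° east of the west edge: ((-67.6 − -65.1) mod 360) = 357.5°.
357.5° > 79.4° ⇒ outside.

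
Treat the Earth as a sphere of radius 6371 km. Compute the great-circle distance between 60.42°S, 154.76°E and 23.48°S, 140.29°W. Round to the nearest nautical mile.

3449 nmi

Δλ = -140.29 − 154.76 = -295.05°; wrapped into (−180°, 180°]: 64.95°.
Δφ = -23.48 − -60.42 = 36.94°.
a = sin²(Δφ/2) + cos φ₁ · cos φ₂ · sin²(Δλ/2) = 0.230897.
c = 2·atan2(√a, √(1−a)) = 1.00249 rad → d = 6371·c ≈ 6386.86 km ≈ 3448.63 nmi.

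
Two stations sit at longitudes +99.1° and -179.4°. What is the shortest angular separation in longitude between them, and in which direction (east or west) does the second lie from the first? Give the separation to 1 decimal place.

81.5° east

Raw difference: -179.4 − 99.1 = -278.5°.
Normalise into (−180°, 180°]: -278.5° + 360° = 81.5°.
Positive ⇒ the second point lies to the east; separation 81.5°.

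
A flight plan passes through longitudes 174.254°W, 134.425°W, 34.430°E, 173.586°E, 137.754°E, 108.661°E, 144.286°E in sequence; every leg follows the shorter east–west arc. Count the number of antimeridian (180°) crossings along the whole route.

Leg 1: -174.254° → -134.425°, shortest Δλ = 39.829° (east) — does not cross 180°.
Leg 2: -134.425° → +34.430°, shortest Δλ = 168.855° (east) — does not cross 180°.
Leg 3: +34.430° → +173.586°, shortest Δλ = 139.156° (east) — does not cross 180°.
Leg 4: +173.586° → +137.754°, shortest Δλ = -35.832° (west) — does not cross 180°.
Leg 5: +137.754° → +108.661°, shortest Δλ = -29.093° (west) — does not cross 180°.
Leg 6: +108.661° → +144.286°, shortest Δλ = 35.625° (east) — does not cross 180°.
Total crossings: 0.

0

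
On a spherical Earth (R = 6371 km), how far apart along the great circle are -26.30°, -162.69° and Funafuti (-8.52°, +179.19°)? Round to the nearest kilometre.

2750 km

Δλ = 179.19 − -162.69 = 341.88°; wrapped into (−180°, 180°]: -18.12°.
Δφ = -8.52 − -26.30 = 17.78°.
a = sin²(Δφ/2) + cos φ₁ · cos φ₂ · sin²(Δλ/2) = 0.045866.
c = 2·atan2(√a, √(1−a)) = 0.43167 rad → d = 6371·c ≈ 2750.18 km.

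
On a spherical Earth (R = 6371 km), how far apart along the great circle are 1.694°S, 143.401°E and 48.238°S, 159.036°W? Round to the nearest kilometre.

7530 km

Δλ = -159.036 − 143.401 = -302.437°; wrapped into (−180°, 180°]: 57.563°.
Δφ = -48.238 − -1.694 = -46.544°.
a = sin²(Δφ/2) + cos φ₁ · cos φ₂ · sin²(Δλ/2) = 0.310431.
c = 2·atan2(√a, √(1−a)) = 1.18193 rad → d = 6371·c ≈ 7530.08 km.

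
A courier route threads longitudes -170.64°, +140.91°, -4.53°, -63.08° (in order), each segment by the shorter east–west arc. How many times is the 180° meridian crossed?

Leg 1: -170.64° → +140.91°, shortest Δλ = -48.45° (west) — crosses 180°.
Leg 2: +140.91° → -4.53°, shortest Δλ = -145.44° (west) — does not cross 180°.
Leg 3: -4.53° → -63.08°, shortest Δλ = -58.55° (west) — does not cross 180°.
Total crossings: 1.

1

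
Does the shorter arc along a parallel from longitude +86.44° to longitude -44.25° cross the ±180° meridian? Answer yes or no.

Signed shortest Δλ = ((-44.25 − 86.44 + 180) mod 360) − 180 = -130.69°.
Going west by 130.69° from +86.44° reaches -44.25° without touching 180°.

No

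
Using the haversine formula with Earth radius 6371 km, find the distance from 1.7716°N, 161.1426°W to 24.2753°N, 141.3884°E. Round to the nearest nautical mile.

3592 nmi

Δλ = 141.3884 − -161.1426 = 302.5310°; wrapped into (−180°, 180°]: -57.4690°.
Δφ = 24.2753 − 1.7716 = 22.5037°.
a = sin²(Δφ/2) + cos φ₁ · cos φ₂ · sin²(Δλ/2) = 0.248658.
c = 2·atan2(√a, √(1−a)) = 1.04410 rad → d = 6371·c ≈ 6651.94 km ≈ 3591.76 nmi.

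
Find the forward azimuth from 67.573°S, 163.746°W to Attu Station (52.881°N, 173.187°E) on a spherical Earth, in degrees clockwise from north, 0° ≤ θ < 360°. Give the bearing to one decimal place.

343.9°

Δλ = 173.187 − -163.746 = 336.933°; wrapped into (−180°, 180°]: -23.067°.
θ = atan2( sin Δλ · cos φ₂ , cos φ₁ · sin φ₂ − sin φ₁ · cos φ₂ · cos Δλ )
  = atan2(-0.23644, 0.81744) = -16.133° → normalised to [0°, 360°): 343.867°.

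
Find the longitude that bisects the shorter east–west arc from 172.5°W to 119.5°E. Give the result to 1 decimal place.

Signed shortest Δλ from -172.5° to +119.5° is -68.0°.
Midpoint longitude = -172.5° + (-68.0°)/2 = -172.5° − 34.0° = -206.5°.
Normalise into (−180°, 180°]: +153.5°.
(The naïve average (-172.5 + +119.5)/2 = -26.5° is on the wrong side of the globe.)

153.5°E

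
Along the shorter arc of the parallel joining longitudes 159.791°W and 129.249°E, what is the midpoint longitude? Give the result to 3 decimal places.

Signed shortest Δλ from -159.791° to +129.249° is -70.960°.
Midpoint longitude = -159.791° + (-70.960°)/2 = -159.791° − 35.480° = -195.271°.
Normalise into (−180°, 180°]: +164.729°.
(The naïve average (-159.791 + +129.249)/2 = -15.271° is on the wrong side of the globe.)

164.729°E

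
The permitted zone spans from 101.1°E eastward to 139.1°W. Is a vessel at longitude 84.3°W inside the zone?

No

Band width going east from +101.1° to -139.1°: ((-139.1 − 101.1) mod 360) = 119.8°.
Offset of -84.3° east of the west edge: ((-84.3 − 101.1) mod 360) = 174.6°.
174.6° > 119.8° ⇒ outside.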